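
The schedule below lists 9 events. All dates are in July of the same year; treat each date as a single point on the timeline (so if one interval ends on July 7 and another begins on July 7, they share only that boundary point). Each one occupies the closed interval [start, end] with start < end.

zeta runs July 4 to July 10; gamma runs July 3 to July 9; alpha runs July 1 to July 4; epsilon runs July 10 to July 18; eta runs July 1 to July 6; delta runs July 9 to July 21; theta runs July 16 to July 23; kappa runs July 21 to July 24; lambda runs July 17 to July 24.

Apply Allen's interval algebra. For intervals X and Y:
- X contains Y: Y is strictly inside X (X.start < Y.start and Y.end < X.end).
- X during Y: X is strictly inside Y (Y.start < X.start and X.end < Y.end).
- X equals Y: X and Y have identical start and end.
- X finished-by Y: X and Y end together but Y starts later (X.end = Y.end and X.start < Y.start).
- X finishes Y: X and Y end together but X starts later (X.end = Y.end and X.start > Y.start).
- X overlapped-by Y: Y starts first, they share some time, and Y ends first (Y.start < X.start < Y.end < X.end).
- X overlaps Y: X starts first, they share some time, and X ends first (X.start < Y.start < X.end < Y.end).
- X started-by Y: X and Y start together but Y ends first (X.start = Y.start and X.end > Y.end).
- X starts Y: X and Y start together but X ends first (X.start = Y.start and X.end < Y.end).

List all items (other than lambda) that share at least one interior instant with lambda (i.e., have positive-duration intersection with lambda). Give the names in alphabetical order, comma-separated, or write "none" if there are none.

delta, epsilon, kappa, theta

Target lambda = [July 17, July 24].
alpha [July 1, July 4] → before → no.
delta [July 9, July 21] → overlaps → yes.
epsilon [July 10, July 18] → overlaps → yes.
eta [July 1, July 6] → before → no.
gamma [July 3, July 9] → before → no.
kappa [July 21, July 24] → finishes → yes.
theta [July 16, July 23] → overlaps → yes.
zeta [July 4, July 10] → before → no.
Result: delta, epsilon, kappa, theta.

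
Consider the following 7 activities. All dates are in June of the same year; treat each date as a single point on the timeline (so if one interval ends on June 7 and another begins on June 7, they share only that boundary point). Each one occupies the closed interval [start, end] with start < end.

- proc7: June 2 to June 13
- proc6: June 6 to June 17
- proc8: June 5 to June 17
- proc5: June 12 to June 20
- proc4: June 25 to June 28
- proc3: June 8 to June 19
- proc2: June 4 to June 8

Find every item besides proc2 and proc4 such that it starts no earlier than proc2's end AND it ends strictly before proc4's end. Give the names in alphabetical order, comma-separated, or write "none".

proc3, proc5

Conditions: its start is no earlier than proc2's end (X.start >= June 8) AND its end is strictly before proc4's end (X.end < June 28).
proc3: start June 8 >= June 8? ✓; end June 19 < June 28? ✓ → yes.
proc5: start June 12 >= June 8? ✓; end June 20 < June 28? ✓ → yes.
proc6: start June 6 >= June 8? ✗; end June 17 < June 28? ✓ → no.
proc7: start June 2 >= June 8? ✗; end June 13 < June 28? ✓ → no.
proc8: start June 5 >= June 8? ✗; end June 17 < June 28? ✓ → no.
Result: proc3, proc5.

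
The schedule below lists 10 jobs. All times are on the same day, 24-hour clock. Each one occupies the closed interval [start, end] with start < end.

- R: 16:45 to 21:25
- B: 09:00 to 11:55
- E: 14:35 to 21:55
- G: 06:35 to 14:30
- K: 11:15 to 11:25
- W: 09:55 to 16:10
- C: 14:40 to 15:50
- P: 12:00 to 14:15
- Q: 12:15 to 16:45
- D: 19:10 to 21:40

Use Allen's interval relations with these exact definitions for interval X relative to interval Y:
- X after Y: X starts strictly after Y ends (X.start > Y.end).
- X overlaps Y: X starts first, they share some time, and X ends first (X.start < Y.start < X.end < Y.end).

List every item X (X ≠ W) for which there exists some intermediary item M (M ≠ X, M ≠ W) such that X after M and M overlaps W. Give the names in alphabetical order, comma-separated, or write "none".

Target W = [09:55, 16:10].
Intermediaries M with M overlaps W: B, G.
Via B — items with X after B: C, D, E, P, Q, R.
Via G — items with X after G: C, D, E, R.
Union: C, D, E, P, Q, R.

C, D, E, P, Q, R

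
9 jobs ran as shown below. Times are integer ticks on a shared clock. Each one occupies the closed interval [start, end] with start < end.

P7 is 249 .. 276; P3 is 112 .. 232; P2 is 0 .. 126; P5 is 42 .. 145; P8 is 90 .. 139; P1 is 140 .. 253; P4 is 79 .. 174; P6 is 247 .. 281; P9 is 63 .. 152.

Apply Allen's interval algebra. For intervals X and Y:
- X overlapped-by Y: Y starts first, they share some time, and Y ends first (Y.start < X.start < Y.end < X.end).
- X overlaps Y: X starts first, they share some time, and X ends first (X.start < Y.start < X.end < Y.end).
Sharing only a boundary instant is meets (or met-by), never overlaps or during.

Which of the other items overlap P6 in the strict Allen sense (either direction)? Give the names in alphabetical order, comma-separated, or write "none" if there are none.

P1

Target P6 = [247, 281].
P1 [140, 253] → overlaps → yes.
P2 [0, 126] → before → no.
P3 [112, 232] → before → no.
P4 [79, 174] → before → no.
P5 [42, 145] → before → no.
P7 [249, 276] → during → no.
P8 [90, 139] → before → no.
P9 [63, 152] → before → no.
Result: P1.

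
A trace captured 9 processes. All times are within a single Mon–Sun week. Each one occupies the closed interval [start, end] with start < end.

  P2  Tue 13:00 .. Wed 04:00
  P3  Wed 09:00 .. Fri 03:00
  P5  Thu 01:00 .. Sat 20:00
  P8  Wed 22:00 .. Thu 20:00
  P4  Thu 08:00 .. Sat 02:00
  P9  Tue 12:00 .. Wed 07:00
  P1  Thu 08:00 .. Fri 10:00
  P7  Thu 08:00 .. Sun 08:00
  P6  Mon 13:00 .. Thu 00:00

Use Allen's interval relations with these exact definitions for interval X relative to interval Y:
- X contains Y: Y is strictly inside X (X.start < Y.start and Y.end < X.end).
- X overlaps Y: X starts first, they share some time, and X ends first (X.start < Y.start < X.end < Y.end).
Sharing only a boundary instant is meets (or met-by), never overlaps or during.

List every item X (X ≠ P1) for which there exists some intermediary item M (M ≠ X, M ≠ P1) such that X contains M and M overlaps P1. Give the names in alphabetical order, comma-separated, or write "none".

P3

Target P1 = [Thu 08:00, Fri 10:00].
Intermediaries M with M overlaps P1: P3, P8.
Via P3 — items with X contains P3: none.
Via P8 — items with X contains P8: P3.
Union: P3.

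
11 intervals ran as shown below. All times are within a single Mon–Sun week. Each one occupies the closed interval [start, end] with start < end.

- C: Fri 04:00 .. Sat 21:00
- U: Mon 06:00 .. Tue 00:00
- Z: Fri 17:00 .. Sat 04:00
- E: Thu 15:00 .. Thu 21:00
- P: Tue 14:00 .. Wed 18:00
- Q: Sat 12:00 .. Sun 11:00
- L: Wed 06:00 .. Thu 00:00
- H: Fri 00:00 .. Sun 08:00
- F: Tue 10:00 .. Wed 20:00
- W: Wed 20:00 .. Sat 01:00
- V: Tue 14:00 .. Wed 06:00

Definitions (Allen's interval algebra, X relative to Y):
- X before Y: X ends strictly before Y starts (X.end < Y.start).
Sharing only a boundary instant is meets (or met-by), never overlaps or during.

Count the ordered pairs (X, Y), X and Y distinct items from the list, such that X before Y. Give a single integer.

Checking all 110 ordered pairs for relation 'before'; matching pairs in alphabetical order:
(E, C): E before C ✓
(E, H): E before H ✓
(E, Q): E before Q ✓
(E, Z): E before Z ✓
(F, C): F before C ✓
(F, E): F before E ✓
(F, H): F before H ✓
(F, Q): F before Q ✓
(F, Z): F before Z ✓
(L, C): L before C ✓
(L, E): L before E ✓
(L, H): L before H ✓
(L, Q): L before Q ✓
(L, Z): L before Z ✓
(P, C): P before C ✓
(P, E): P before E ✓
(P, H): P before H ✓
(P, Q): P before Q ✓
(P, W): P before W ✓
(P, Z): P before Z ✓
(U, C): U before C ✓
(U, E): U before E ✓
(U, F): U before F ✓
(U, H): U before H ✓
... plus 14 further pairs not listed.
Count: 38.

38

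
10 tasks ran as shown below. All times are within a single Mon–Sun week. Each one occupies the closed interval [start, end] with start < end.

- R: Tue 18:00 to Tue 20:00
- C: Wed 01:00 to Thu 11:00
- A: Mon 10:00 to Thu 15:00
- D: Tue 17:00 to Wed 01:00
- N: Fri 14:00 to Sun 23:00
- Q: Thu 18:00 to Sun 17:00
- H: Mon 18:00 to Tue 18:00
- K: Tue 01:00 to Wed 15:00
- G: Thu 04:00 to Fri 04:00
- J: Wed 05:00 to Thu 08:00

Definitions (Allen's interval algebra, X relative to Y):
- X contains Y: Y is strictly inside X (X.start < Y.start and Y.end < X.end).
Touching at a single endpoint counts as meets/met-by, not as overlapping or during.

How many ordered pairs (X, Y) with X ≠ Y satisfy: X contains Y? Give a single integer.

Checking all 90 ordered pairs for relation 'contains'; matching pairs in alphabetical order:
(A, C): A contains C ✓
(A, D): A contains D ✓
(A, H): A contains H ✓
(A, J): A contains J ✓
(A, K): A contains K ✓
(A, R): A contains R ✓
(C, J): C contains J ✓
(D, R): D contains R ✓
(K, D): K contains D ✓
(K, R): K contains R ✓
Count: 10.

10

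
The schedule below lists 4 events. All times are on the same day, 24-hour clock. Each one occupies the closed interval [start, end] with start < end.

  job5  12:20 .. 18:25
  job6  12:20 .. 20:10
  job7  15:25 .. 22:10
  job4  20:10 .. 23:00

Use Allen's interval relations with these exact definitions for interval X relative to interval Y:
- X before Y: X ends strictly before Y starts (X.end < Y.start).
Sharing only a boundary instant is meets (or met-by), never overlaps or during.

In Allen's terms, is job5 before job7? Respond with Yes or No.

job5 = [12:20, 18:25], job7 = [15:25, 22:10].
Actual relation of job5 to job7: overlaps.
Asked whether 'before' holds → No.

No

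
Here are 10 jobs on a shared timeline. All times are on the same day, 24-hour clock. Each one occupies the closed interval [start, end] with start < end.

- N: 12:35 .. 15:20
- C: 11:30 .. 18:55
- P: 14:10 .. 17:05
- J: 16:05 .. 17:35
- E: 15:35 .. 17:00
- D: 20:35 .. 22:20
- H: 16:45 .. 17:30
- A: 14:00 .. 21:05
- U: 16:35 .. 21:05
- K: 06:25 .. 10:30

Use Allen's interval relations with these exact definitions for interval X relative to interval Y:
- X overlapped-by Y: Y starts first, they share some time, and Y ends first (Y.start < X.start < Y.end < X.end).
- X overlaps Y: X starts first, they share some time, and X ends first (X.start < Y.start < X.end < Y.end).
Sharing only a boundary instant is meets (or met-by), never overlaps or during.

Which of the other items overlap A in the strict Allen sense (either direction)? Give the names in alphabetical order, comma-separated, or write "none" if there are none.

Target A = [14:00, 21:05].
C [11:30, 18:55] → overlaps → yes.
D [20:35, 22:20] → overlapped-by → yes.
E [15:35, 17:00] → during → no.
H [16:45, 17:30] → during → no.
J [16:05, 17:35] → during → no.
K [06:25, 10:30] → before → no.
N [12:35, 15:20] → overlaps → yes.
P [14:10, 17:05] → during → no.
U [16:35, 21:05] → finishes → no.
Result: C, D, N.

C, D, N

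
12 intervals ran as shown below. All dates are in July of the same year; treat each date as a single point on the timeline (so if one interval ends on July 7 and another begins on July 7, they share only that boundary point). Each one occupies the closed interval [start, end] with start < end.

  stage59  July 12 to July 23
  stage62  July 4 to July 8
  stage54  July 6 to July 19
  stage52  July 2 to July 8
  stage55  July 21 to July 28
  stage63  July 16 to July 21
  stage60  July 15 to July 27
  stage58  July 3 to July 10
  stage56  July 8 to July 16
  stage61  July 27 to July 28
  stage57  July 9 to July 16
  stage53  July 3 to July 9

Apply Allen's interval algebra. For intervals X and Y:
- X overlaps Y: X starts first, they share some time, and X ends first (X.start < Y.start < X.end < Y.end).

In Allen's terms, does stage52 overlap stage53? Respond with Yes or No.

stage52 = [July 2, July 8], stage53 = [July 3, July 9].
Actual relation of stage52 to stage53: overlaps.
Asked whether 'overlaps' holds → Yes.

Yes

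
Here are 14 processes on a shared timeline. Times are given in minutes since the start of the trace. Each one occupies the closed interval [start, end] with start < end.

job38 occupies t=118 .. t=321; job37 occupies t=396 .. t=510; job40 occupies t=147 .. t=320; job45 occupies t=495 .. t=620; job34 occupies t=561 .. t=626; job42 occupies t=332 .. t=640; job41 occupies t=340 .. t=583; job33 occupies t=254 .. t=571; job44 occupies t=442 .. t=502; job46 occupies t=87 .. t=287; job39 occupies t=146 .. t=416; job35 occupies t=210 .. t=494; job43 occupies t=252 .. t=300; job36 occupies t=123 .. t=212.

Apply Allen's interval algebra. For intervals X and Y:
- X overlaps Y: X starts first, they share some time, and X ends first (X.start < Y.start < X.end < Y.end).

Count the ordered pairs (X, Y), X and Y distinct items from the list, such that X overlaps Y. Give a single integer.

34

Checking all 182 ordered pairs for relation 'overlaps'; matching pairs in alphabetical order:
(job33, job34): job33 overlaps job34 ✓
(job33, job41): job33 overlaps job41 ✓
(job33, job42): job33 overlaps job42 ✓
(job33, job45): job33 overlaps job45 ✓
(job35, job33): job35 overlaps job33 ✓
(job35, job37): job35 overlaps job37 ✓
(job35, job41): job35 overlaps job41 ✓
(job35, job42): job35 overlaps job42 ✓
(job35, job44): job35 overlaps job44 ✓
(job36, job35): job36 overlaps job35 ✓
(job36, job39): job36 overlaps job39 ✓
(job36, job40): job36 overlaps job40 ✓
(job37, job45): job37 overlaps job45 ✓
(job38, job33): job38 overlaps job33 ✓
(job38, job35): job38 overlaps job35 ✓
(job38, job39): job38 overlaps job39 ✓
(job39, job33): job39 overlaps job33 ✓
(job39, job35): job39 overlaps job35 ✓
(job39, job37): job39 overlaps job37 ✓
(job39, job41): job39 overlaps job41 ✓
(job39, job42): job39 overlaps job42 ✓
(job40, job33): job40 overlaps job33 ✓
(job40, job35): job40 overlaps job35 ✓
(job41, job34): job41 overlaps job34 ✓
... plus 10 further pairs not listed.
Count: 34.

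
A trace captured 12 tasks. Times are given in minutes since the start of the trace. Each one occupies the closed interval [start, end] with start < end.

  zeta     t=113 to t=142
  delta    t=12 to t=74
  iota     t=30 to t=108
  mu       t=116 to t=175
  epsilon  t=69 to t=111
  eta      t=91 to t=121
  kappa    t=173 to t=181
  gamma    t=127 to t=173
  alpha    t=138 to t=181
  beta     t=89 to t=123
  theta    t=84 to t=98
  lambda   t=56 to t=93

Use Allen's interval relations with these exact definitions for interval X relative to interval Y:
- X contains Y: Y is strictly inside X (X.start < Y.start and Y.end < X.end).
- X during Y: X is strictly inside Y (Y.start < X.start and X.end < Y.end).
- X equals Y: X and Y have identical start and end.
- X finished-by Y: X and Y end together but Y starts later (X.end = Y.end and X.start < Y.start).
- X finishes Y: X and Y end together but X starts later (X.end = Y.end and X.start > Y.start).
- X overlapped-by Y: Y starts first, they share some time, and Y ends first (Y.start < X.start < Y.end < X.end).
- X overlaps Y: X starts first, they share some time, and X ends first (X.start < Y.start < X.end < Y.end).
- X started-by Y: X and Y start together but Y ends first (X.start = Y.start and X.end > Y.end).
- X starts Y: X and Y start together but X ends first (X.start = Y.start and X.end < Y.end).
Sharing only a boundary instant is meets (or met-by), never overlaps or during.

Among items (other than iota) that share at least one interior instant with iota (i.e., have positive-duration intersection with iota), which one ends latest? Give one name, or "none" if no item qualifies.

Target iota = [t=30, t=108].
alpha [t=138, t=181] → after → excluded.
beta [t=89, t=123] → overlapped-by → candidate.
delta [t=12, t=74] → overlaps → candidate.
epsilon [t=69, t=111] → overlapped-by → candidate.
eta [t=91, t=121] → overlapped-by → candidate.
gamma [t=127, t=173] → after → excluded.
kappa [t=173, t=181] → after → excluded.
lambda [t=56, t=93] → during → candidate.
mu [t=116, t=175] → after → excluded.
theta [t=84, t=98] → during → candidate.
zeta [t=113, t=142] → after → excluded.
Among candidates, latest end is t=123 → beta.

beta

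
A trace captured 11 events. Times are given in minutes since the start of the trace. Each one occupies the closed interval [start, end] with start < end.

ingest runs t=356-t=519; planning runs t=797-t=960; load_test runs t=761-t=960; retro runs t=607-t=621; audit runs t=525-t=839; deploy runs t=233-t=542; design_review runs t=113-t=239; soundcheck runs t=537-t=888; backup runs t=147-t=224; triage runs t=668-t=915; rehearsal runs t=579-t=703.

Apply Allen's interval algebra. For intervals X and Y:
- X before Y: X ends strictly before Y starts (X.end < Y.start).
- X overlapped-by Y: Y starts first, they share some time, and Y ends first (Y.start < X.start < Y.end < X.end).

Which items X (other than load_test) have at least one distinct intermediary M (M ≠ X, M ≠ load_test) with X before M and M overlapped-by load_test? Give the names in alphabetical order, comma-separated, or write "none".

Target load_test = [t=761, t=960].
Intermediaries M with M overlapped-by load_test: none.
Union: none.

none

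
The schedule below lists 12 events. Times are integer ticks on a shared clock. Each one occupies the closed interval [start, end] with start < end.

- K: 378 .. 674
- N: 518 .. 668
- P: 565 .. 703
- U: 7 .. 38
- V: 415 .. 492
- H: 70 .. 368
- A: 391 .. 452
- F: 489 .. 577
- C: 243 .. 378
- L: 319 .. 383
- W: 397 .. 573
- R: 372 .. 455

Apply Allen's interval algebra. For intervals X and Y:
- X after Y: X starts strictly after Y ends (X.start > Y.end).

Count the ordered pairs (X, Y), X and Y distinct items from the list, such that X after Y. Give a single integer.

Checking all 132 ordered pairs for relation 'after'; matching pairs in alphabetical order:
(A, C): A after C ✓
(A, H): A after H ✓
(A, L): A after L ✓
(A, U): A after U ✓
(C, U): C after U ✓
(F, A): F after A ✓
(F, C): F after C ✓
(F, H): F after H ✓
(F, L): F after L ✓
(F, R): F after R ✓
(F, U): F after U ✓
(H, U): H after U ✓
(K, H): K after H ✓
(K, U): K after U ✓
(L, U): L after U ✓
(N, A): N after A ✓
(N, C): N after C ✓
(N, H): N after H ✓
(N, L): N after L ✓
(N, R): N after R ✓
(N, U): N after U ✓
(N, V): N after V ✓
(P, A): P after A ✓
(P, C): P after C ✓
... plus 15 further pairs not listed.
Count: 39.

39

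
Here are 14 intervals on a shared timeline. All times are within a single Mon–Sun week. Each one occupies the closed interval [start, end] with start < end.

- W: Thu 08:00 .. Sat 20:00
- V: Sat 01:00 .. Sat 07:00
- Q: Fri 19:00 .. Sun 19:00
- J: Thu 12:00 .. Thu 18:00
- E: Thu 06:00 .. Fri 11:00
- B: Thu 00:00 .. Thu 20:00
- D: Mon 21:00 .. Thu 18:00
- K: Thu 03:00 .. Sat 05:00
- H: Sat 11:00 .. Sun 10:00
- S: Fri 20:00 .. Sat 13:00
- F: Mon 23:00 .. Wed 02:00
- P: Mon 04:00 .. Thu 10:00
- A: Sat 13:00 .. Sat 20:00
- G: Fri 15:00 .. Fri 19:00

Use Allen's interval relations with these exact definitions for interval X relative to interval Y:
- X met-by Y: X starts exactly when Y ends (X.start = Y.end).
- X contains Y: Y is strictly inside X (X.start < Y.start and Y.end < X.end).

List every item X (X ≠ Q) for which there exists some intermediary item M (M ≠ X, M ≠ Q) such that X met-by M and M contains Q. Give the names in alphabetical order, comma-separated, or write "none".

none

Target Q = [Fri 19:00, Sun 19:00].
Intermediaries M with M contains Q: none.
Union: none.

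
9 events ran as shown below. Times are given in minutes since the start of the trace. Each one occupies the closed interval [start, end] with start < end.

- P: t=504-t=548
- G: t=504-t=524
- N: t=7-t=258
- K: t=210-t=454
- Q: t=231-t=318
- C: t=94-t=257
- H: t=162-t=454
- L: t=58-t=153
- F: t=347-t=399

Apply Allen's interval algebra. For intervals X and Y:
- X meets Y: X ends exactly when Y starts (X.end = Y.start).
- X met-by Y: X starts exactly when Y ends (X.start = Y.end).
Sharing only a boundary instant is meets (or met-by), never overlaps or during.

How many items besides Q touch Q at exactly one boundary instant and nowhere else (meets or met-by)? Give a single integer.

Target Q = [t=231, t=318].
C [t=94, t=257] → overlaps → no.
F [t=347, t=399] → after → no.
G [t=504, t=524] → after → no.
H [t=162, t=454] → contains → no.
K [t=210, t=454] → contains → no.
L [t=58, t=153] → before → no.
N [t=7, t=258] → overlaps → no.
P [t=504, t=548] → after → no.
Total: 0.

0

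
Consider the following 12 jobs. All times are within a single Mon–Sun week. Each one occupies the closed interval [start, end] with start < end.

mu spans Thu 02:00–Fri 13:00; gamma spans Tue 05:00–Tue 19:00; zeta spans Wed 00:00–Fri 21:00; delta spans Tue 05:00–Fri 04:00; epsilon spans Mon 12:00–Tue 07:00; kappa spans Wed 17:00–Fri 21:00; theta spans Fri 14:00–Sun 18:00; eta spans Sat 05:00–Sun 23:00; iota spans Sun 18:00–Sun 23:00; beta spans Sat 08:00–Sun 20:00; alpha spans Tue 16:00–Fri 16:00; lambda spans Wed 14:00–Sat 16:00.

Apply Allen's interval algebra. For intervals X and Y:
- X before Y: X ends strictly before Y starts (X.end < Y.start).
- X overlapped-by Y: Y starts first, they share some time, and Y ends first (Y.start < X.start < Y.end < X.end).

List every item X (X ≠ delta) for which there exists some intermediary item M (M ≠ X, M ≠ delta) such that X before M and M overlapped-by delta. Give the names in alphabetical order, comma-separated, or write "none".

epsilon, gamma

Target delta = [Tue 05:00, Fri 04:00].
Intermediaries M with M overlapped-by delta: alpha, kappa, lambda, mu, zeta.
Via alpha — items with X before alpha: epsilon.
Via kappa — items with X before kappa: epsilon, gamma.
Via lambda — items with X before lambda: epsilon, gamma.
Via mu — items with X before mu: epsilon, gamma.
Via zeta — items with X before zeta: epsilon, gamma.
Union: epsilon, gamma.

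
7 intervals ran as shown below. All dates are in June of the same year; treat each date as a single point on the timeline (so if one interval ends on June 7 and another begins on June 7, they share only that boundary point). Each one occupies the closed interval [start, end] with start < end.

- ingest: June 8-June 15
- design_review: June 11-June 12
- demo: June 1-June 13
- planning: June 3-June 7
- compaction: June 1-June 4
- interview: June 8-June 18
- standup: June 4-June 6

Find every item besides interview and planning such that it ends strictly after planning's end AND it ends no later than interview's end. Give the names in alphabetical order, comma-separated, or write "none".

Conditions: its end is strictly after planning's end (X.end > June 7) AND its end is no later than interview's end (X.end <= June 18).
compaction: end June 4 > June 7? ✗; end June 4 <= June 18? ✓ → no.
demo: end June 13 > June 7? ✓; end June 13 <= June 18? ✓ → yes.
design_review: end June 12 > June 7? ✓; end June 12 <= June 18? ✓ → yes.
ingest: end June 15 > June 7? ✓; end June 15 <= June 18? ✓ → yes.
standup: end June 6 > June 7? ✗; end June 6 <= June 18? ✓ → no.
Result: demo, design_review, ingest.

demo, design_review, ingest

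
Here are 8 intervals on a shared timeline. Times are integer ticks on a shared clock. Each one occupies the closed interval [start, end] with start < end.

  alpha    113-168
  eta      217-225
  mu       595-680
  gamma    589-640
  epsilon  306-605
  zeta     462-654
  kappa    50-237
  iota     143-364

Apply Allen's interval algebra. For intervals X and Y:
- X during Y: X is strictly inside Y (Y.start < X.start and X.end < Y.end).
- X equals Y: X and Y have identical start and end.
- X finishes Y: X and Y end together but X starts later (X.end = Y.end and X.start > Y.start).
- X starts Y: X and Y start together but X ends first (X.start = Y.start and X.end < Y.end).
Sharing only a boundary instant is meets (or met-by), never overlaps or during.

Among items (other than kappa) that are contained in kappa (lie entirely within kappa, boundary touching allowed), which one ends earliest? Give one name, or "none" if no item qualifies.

alpha

Target kappa = [50, 237].
alpha [113, 168] → during → candidate.
epsilon [306, 605] → after → excluded.
eta [217, 225] → during → candidate.
gamma [589, 640] → after → excluded.
iota [143, 364] → overlapped-by → excluded.
mu [595, 680] → after → excluded.
zeta [462, 654] → after → excluded.
Among candidates, earliest end is 168 → alpha.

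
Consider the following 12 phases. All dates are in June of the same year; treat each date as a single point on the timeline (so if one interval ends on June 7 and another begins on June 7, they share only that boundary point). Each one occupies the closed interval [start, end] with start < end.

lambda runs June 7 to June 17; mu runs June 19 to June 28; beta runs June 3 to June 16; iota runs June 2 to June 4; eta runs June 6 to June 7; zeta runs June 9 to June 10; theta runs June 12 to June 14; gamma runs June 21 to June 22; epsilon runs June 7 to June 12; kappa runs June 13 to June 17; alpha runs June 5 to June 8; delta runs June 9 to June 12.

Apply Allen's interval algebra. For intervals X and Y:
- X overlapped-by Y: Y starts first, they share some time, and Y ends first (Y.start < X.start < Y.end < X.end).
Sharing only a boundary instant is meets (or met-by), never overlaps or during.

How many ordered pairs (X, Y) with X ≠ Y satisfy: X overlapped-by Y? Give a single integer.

6

Checking all 132 ordered pairs for relation 'overlapped-by'; matching pairs in alphabetical order:
(beta, iota): beta overlapped-by iota ✓
(epsilon, alpha): epsilon overlapped-by alpha ✓
(kappa, beta): kappa overlapped-by beta ✓
(kappa, theta): kappa overlapped-by theta ✓
(lambda, alpha): lambda overlapped-by alpha ✓
(lambda, beta): lambda overlapped-by beta ✓
Count: 6.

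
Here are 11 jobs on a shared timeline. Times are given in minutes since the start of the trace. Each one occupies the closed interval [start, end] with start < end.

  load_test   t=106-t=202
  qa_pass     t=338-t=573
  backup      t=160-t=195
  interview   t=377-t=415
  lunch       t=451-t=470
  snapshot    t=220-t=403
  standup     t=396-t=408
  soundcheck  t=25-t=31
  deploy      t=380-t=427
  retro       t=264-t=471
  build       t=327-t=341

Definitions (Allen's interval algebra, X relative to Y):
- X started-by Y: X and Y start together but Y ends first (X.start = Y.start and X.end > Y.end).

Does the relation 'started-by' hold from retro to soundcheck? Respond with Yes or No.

retro = [t=264, t=471], soundcheck = [t=25, t=31].
Actual relation of retro to soundcheck: after.
Asked whether 'started-by' holds → No.

No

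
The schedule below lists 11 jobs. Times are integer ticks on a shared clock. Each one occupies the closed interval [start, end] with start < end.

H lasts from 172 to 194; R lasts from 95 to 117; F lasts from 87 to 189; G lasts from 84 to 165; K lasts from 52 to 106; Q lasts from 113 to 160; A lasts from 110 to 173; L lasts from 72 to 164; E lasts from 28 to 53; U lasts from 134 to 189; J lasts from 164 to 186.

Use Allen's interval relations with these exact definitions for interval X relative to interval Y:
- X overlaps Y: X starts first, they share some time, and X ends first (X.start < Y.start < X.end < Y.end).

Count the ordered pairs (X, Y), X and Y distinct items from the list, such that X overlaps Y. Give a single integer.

Checking all 110 ordered pairs for relation 'overlaps'; matching pairs in alphabetical order:
(A, H): A overlaps H ✓
(A, J): A overlaps J ✓
(A, U): A overlaps U ✓
(E, K): E overlaps K ✓
(F, H): F overlaps H ✓
(G, A): G overlaps A ✓
(G, F): G overlaps F ✓
(G, J): G overlaps J ✓
(G, U): G overlaps U ✓
(J, H): J overlaps H ✓
(K, F): K overlaps F ✓
(K, G): K overlaps G ✓
(K, L): K overlaps L ✓
(K, R): K overlaps R ✓
(L, A): L overlaps A ✓
(L, F): L overlaps F ✓
(L, G): L overlaps G ✓
(L, U): L overlaps U ✓
(Q, U): Q overlaps U ✓
(R, A): R overlaps A ✓
(R, Q): R overlaps Q ✓
(U, H): U overlaps H ✓
Count: 22.

22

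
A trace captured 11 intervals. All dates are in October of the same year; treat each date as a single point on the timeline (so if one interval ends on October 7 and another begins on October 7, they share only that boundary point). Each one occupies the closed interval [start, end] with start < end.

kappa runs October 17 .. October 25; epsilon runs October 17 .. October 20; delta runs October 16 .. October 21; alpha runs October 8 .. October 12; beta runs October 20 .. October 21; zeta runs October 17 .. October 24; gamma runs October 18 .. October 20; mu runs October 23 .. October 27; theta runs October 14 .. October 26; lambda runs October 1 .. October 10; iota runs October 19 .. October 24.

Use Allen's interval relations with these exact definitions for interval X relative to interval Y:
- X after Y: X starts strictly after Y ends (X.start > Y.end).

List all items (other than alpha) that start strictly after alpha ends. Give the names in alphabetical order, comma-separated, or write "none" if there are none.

beta, delta, epsilon, gamma, iota, kappa, mu, theta, zeta

Target alpha = [October 8, October 12].
beta [October 20, October 21] → after → yes.
delta [October 16, October 21] → after → yes.
epsilon [October 17, October 20] → after → yes.
gamma [October 18, October 20] → after → yes.
iota [October 19, October 24] → after → yes.
kappa [October 17, October 25] → after → yes.
lambda [October 1, October 10] → overlaps → no.
mu [October 23, October 27] → after → yes.
theta [October 14, October 26] → after → yes.
zeta [October 17, October 24] → after → yes.
Result: beta, delta, epsilon, gamma, iota, kappa, mu, theta, zeta.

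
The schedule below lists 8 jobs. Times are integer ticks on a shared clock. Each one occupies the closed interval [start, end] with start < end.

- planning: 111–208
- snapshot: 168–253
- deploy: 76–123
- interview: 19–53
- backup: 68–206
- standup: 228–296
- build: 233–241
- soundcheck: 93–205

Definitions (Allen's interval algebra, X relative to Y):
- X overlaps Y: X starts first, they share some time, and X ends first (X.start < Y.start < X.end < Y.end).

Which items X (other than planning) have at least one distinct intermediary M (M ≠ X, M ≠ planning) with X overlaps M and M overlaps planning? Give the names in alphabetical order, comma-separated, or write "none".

deploy

Target planning = [111, 208].
Intermediaries M with M overlaps planning: backup, deploy, soundcheck.
Via backup — items with X overlaps backup: none.
Via deploy — items with X overlaps deploy: none.
Via soundcheck — items with X overlaps soundcheck: deploy.
Union: deploy.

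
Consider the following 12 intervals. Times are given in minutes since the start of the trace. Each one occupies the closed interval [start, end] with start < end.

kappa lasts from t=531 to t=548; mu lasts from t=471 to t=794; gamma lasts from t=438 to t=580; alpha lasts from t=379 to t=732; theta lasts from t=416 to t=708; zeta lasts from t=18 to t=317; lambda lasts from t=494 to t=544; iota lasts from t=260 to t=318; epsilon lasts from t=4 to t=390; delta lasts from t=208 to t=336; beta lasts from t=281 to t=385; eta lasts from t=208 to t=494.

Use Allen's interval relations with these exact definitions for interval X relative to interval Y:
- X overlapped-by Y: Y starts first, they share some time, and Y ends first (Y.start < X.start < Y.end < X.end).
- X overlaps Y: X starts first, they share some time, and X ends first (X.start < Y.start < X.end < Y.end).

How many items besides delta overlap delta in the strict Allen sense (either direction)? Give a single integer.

Target delta = [t=208, t=336].
alpha [t=379, t=732] → after → no.
beta [t=281, t=385] → overlapped-by → counts.
epsilon [t=4, t=390] → contains → no.
eta [t=208, t=494] → started-by → no.
gamma [t=438, t=580] → after → no.
iota [t=260, t=318] → during → no.
kappa [t=531, t=548] → after → no.
lambda [t=494, t=544] → after → no.
mu [t=471, t=794] → after → no.
theta [t=416, t=708] → after → no.
zeta [t=18, t=317] → overlaps → counts.
Total: 2.

2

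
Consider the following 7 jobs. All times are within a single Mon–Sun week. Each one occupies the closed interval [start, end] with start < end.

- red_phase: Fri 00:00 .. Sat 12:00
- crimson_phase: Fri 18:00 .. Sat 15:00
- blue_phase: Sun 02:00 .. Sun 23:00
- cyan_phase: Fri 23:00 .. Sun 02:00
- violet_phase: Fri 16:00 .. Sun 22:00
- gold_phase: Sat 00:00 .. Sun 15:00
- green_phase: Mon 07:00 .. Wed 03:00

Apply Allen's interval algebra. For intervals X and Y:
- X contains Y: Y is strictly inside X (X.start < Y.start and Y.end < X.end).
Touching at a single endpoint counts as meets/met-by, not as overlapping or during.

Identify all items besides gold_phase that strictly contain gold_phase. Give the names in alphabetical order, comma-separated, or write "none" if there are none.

Target gold_phase = [Sat 00:00, Sun 15:00].
blue_phase [Sun 02:00, Sun 23:00] → overlapped-by → no.
crimson_phase [Fri 18:00, Sat 15:00] → overlaps → no.
cyan_phase [Fri 23:00, Sun 02:00] → overlaps → no.
green_phase [Mon 07:00, Wed 03:00] → before → no.
red_phase [Fri 00:00, Sat 12:00] → overlaps → no.
violet_phase [Fri 16:00, Sun 22:00] → contains → yes.
Result: violet_phase.

violet_phase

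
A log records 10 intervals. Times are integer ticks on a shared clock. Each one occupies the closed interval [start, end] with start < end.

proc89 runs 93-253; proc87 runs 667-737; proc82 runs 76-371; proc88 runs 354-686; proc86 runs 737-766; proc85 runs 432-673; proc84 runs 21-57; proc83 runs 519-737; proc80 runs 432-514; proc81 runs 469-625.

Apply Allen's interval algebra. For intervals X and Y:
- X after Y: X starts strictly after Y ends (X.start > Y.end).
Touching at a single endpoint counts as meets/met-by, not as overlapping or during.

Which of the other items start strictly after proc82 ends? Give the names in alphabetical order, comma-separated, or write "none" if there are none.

proc80, proc81, proc83, proc85, proc86, proc87

Target proc82 = [76, 371].
proc80 [432, 514] → after → yes.
proc81 [469, 625] → after → yes.
proc83 [519, 737] → after → yes.
proc84 [21, 57] → before → no.
proc85 [432, 673] → after → yes.
proc86 [737, 766] → after → yes.
proc87 [667, 737] → after → yes.
proc88 [354, 686] → overlapped-by → no.
proc89 [93, 253] → during → no.
Result: proc80, proc81, proc83, proc85, proc86, proc87.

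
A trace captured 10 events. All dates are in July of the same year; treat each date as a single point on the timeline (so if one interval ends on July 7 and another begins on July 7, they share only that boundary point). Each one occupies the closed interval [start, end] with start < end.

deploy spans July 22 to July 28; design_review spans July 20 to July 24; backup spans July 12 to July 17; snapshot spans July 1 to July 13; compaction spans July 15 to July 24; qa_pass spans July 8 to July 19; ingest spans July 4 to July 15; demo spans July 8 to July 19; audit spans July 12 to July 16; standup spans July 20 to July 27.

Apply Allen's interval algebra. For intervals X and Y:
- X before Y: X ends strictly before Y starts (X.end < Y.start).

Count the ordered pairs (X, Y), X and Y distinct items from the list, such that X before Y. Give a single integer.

19

Checking all 90 ordered pairs for relation 'before'; matching pairs in alphabetical order:
(audit, deploy): audit before deploy ✓
(audit, design_review): audit before design_review ✓
(audit, standup): audit before standup ✓
(backup, deploy): backup before deploy ✓
(backup, design_review): backup before design_review ✓
(backup, standup): backup before standup ✓
(demo, deploy): demo before deploy ✓
(demo, design_review): demo before design_review ✓
(demo, standup): demo before standup ✓
(ingest, deploy): ingest before deploy ✓
(ingest, design_review): ingest before design_review ✓
(ingest, standup): ingest before standup ✓
(qa_pass, deploy): qa_pass before deploy ✓
(qa_pass, design_review): qa_pass before design_review ✓
(qa_pass, standup): qa_pass before standup ✓
(snapshot, compaction): snapshot before compaction ✓
(snapshot, deploy): snapshot before deploy ✓
(snapshot, design_review): snapshot before design_review ✓
(snapshot, standup): snapshot before standup ✓
Count: 19.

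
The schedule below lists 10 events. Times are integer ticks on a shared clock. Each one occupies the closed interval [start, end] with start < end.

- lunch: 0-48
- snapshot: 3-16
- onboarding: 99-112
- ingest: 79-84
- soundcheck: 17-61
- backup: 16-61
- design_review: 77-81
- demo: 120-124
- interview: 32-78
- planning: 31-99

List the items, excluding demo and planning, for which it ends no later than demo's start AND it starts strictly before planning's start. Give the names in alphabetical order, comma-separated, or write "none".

Conditions: its end is no later than demo's start (X.end <= 120) AND its start is strictly before planning's start (X.start < 31).
backup: end 61 <= 120? ✓; start 16 < 31? ✓ → yes.
design_review: end 81 <= 120? ✓; start 77 < 31? ✗ → no.
ingest: end 84 <= 120? ✓; start 79 < 31? ✗ → no.
interview: end 78 <= 120? ✓; start 32 < 31? ✗ → no.
lunch: end 48 <= 120? ✓; start 0 < 31? ✓ → yes.
onboarding: end 112 <= 120? ✓; start 99 < 31? ✗ → no.
snapshot: end 16 <= 120? ✓; start 3 < 31? ✓ → yes.
soundcheck: end 61 <= 120? ✓; start 17 < 31? ✓ → yes.
Result: backup, lunch, snapshot, soundcheck.

backup, lunch, snapshot, soundcheck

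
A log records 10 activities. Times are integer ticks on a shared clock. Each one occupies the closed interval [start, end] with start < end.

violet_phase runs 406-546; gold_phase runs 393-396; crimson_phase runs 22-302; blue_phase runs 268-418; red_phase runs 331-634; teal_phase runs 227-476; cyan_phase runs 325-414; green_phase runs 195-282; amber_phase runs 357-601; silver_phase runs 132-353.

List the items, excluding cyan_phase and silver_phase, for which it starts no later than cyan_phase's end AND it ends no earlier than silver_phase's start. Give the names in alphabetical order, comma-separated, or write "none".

Conditions: its start is no later than cyan_phase's end (X.start <= 414) AND its end is no earlier than silver_phase's start (X.end >= 132).
amber_phase: start 357 <= 414? ✓; end 601 >= 132? ✓ → yes.
blue_phase: start 268 <= 414? ✓; end 418 >= 132? ✓ → yes.
crimson_phase: start 22 <= 414? ✓; end 302 >= 132? ✓ → yes.
gold_phase: start 393 <= 414? ✓; end 396 >= 132? ✓ → yes.
green_phase: start 195 <= 414? ✓; end 282 >= 132? ✓ → yes.
red_phase: start 331 <= 414? ✓; end 634 >= 132? ✓ → yes.
teal_phase: start 227 <= 414? ✓; end 476 >= 132? ✓ → yes.
violet_phase: start 406 <= 414? ✓; end 546 >= 132? ✓ → yes.
Result: amber_phase, blue_phase, crimson_phase, gold_phase, green_phase, red_phase, teal_phase, violet_phase.

amber_phase, blue_phase, crimson_phase, gold_phase, green_phase, red_phase, teal_phase, violet_phase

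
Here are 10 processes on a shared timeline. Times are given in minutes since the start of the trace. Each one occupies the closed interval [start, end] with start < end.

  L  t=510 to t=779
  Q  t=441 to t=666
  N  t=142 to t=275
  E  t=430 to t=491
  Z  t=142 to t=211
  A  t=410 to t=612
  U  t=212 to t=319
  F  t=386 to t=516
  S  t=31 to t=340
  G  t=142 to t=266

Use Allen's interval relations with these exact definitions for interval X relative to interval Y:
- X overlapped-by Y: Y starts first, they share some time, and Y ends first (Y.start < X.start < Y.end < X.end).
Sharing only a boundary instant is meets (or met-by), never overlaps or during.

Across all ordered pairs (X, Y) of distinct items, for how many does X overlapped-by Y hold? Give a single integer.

Checking all 90 ordered pairs for relation 'overlapped-by'; matching pairs in alphabetical order:
(A, F): A overlapped-by F ✓
(L, A): L overlapped-by A ✓
(L, F): L overlapped-by F ✓
(L, Q): L overlapped-by Q ✓
(Q, A): Q overlapped-by A ✓
(Q, E): Q overlapped-by E ✓
(Q, F): Q overlapped-by F ✓
(U, G): U overlapped-by G ✓
(U, N): U overlapped-by N ✓
Count: 9.

9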